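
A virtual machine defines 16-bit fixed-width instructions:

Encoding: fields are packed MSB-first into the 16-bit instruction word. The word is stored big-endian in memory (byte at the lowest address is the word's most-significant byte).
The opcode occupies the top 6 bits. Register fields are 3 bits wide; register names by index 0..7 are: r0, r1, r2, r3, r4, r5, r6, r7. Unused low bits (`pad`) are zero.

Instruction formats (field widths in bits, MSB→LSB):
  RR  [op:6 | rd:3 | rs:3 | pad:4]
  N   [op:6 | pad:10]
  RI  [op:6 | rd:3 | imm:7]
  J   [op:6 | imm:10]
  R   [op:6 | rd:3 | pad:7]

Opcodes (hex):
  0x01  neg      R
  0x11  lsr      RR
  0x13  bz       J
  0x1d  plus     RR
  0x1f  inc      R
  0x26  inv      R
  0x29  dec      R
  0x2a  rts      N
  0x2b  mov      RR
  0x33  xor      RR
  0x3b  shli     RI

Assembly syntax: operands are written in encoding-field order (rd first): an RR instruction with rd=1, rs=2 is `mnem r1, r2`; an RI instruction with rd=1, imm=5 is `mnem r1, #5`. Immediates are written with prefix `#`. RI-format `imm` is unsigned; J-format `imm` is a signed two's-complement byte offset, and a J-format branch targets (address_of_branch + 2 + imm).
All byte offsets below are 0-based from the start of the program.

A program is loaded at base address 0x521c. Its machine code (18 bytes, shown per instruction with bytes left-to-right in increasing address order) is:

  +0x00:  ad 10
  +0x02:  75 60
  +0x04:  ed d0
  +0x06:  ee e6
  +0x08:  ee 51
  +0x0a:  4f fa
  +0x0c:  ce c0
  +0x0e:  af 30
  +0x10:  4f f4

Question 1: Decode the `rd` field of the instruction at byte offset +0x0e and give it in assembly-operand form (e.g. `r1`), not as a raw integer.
r6

[0e] af 30 → 0xaf30
  opcode bits[15:10]=0x2b: mov/RR
  rd: (w>>7)&0x7=0x6 → r6
  rs: (w>>4)&0x7=0x3 → r3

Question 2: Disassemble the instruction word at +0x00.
[00] ad 10 → 0xad10
  opcode bits[15:10]=0x2b: mov/RR
  [9:7] rd=2 = r2
  [6:4] rs=1 = r1

mov r2, r1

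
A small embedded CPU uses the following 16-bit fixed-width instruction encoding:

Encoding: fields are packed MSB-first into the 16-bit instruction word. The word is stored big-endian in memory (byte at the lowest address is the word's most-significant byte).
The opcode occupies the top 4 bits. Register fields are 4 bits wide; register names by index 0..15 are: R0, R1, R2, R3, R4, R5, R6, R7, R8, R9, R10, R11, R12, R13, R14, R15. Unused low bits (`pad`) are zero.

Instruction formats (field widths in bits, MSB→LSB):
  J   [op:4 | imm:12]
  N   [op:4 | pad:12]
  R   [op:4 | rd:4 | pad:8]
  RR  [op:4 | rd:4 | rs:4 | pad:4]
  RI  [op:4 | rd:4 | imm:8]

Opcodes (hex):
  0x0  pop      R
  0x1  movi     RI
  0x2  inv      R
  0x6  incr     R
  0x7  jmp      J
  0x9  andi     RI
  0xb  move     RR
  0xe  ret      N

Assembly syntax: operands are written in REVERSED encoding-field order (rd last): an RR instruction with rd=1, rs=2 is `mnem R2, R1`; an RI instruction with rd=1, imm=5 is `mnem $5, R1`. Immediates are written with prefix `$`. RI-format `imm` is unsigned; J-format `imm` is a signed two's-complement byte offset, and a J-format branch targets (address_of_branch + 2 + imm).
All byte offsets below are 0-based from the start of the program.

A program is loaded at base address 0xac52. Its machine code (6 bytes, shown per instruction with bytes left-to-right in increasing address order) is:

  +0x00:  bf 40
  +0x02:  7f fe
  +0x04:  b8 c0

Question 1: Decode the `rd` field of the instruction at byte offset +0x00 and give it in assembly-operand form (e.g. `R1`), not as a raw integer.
R15

[00] bf 40 → 0xbf40
  op=0xbf40>>12=0xb ⇒ move (RR)
  rd@[11:8]=0xf ⇒ R15
  rs@[7:4]=0x4 ⇒ R4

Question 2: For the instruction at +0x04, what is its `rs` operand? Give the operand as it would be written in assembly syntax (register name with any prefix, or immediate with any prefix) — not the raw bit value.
R12

+0x04: b8 c0 ⇒ word 0xb8c0 (big)
  opcode bits[15:12]=0xb: move/RR
  [11:8] rd=8 = R8
  [7:4] rs=12 = R12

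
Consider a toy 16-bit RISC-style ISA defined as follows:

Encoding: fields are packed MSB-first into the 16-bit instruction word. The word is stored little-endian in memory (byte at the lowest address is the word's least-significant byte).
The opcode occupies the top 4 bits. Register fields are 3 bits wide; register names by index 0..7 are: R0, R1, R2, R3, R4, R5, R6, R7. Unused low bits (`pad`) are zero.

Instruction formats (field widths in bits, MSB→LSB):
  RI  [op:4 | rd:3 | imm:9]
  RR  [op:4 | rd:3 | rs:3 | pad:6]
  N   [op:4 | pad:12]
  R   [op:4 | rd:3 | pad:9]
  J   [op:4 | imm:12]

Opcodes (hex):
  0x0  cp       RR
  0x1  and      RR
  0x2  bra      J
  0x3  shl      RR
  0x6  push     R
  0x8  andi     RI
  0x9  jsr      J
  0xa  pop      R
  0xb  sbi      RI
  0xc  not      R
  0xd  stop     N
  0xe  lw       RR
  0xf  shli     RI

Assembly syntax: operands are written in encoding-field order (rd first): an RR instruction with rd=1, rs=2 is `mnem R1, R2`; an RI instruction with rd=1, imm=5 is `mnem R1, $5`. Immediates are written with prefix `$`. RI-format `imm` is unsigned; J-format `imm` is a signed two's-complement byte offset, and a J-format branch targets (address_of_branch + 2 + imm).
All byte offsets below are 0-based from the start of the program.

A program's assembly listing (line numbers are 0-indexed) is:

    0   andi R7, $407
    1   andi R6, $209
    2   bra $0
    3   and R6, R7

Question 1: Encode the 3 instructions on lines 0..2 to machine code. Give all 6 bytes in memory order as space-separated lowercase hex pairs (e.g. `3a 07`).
97 8f d1 8c 00 20

L0: andi op=0x8:4|rd=7:3|imm=407:9 ⇒ 0x8f97 ⇒ little 97 8f
L1: andi op=0x8:4|rd=6:3|imm=209:9 ⇒ 0x8cd1 ⇒ little d1 8c
L2: bra op=0x2:4|imm=0:12 ⇒ 0x2000 ⇒ little 00 20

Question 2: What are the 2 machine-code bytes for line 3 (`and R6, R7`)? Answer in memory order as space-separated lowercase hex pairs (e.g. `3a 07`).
3. and fields op=0x1:4|rd=6:3|rs=7:3|pad=0:6 → word 1dc0h → c0 1d

c0 1d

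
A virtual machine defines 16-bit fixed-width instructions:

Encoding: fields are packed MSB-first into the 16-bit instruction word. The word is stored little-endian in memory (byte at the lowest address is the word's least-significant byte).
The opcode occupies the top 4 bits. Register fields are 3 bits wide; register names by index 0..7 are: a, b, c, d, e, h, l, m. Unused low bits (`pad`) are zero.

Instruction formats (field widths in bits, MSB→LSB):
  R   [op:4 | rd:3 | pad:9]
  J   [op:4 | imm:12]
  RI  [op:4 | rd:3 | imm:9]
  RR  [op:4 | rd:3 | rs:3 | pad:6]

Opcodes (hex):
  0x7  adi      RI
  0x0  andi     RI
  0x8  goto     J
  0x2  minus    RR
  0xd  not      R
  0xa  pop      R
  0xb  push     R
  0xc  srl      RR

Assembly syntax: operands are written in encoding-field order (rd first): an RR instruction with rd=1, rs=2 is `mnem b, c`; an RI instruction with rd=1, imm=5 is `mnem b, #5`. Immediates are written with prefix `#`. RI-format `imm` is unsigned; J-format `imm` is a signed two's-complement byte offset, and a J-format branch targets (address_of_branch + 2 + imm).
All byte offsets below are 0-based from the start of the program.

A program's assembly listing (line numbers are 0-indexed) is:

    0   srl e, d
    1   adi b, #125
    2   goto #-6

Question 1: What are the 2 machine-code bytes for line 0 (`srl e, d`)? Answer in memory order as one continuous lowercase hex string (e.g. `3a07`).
c0c8

line 0 (srl): pack op=0xc:4|rd=4:3|rs=3:3|pad=0:6 = 0xc8c0; little→ c0 c8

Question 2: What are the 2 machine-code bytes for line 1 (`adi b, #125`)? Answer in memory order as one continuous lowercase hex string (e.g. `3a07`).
1. adi fields op=0x7:4|rd=1:3|imm=125:9 → word 727dh → 7d 72

7d72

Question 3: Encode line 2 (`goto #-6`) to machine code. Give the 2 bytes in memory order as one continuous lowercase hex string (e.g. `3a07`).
line 2 (goto): pack op=0x8:4|imm=-6:12 = 0x8ffa; little→ fa 8f

fa8f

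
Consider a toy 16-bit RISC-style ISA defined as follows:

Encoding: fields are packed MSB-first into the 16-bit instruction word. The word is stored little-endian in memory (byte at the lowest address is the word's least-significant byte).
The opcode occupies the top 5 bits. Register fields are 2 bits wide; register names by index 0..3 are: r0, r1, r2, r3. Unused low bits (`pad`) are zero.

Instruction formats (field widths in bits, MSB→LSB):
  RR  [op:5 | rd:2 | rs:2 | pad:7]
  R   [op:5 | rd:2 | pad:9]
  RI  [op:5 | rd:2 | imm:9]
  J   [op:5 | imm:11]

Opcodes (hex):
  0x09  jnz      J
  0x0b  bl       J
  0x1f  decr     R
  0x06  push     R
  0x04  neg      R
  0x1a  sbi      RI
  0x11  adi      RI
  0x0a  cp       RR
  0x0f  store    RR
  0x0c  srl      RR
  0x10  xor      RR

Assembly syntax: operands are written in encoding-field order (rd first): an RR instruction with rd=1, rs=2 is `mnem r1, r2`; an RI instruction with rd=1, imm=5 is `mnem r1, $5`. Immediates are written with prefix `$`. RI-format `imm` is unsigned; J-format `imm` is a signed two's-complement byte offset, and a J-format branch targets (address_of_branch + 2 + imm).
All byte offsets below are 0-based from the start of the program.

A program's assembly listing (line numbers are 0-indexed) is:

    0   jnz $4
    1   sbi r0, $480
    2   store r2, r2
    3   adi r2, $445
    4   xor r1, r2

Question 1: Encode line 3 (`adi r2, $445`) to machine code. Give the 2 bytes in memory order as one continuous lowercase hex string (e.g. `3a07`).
bd8d

L3: adi op=0x11:5|rd=2:2|imm=445:9 ⇒ 0x8dbd ⇒ little bd 8d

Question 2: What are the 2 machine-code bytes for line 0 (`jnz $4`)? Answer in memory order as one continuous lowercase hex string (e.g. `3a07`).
0448

line 0 (jnz): pack op=0x9:5|imm=4:11 = 0x4804; little→ 04 48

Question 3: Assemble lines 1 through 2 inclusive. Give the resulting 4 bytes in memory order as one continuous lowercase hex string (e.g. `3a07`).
e0d1007d

1. sbi fields op=0x1a:5|rd=0:2|imm=480:9 → word d1e0h → e0 d1
2. store fields op=0xf:5|rd=2:2|rs=2:2|pad=0:7 → word 7d00h → 00 7d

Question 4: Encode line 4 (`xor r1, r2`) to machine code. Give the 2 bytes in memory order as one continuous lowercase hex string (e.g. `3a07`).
4. xor fields op=0x10:5|rd=1:2|rs=2:2|pad=0:7 → word 8300h → 00 83

0083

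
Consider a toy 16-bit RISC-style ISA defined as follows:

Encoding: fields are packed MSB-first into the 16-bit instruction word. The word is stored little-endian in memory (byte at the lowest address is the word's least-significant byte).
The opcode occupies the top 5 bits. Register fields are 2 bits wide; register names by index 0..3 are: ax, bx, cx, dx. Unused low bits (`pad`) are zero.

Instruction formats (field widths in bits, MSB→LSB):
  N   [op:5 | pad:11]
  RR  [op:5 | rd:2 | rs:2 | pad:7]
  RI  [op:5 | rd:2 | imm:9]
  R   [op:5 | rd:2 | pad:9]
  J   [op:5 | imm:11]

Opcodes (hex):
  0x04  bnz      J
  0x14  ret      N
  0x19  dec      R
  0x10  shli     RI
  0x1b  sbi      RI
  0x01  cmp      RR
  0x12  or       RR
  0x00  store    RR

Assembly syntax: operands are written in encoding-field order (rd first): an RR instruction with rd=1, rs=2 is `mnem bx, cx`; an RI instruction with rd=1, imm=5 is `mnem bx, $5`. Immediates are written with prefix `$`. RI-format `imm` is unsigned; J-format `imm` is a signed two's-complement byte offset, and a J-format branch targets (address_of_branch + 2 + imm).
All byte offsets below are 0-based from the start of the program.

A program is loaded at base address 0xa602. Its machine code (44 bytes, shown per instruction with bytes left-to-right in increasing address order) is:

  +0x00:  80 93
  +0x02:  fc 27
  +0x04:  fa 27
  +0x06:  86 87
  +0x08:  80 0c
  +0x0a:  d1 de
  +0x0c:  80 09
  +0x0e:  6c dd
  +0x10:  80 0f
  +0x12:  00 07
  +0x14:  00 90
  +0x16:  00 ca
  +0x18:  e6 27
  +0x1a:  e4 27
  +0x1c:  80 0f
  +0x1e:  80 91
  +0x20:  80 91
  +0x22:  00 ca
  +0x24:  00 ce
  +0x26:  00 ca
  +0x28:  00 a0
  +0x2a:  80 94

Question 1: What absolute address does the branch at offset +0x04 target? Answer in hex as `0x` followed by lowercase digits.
[04] fa 27 → 0x27fa
  opcode bits[15:11]=0x4: bnz/J
  imm@[10:0]=0x7fa (s11→-6) ⇒ $-6
  target = base 0xa602 + off 0x04 + 2 + imm -6 = 0xa602

0xa602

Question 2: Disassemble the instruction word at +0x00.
[00] 80 93 → 0x9380
  op=0x9380>>11=0x12 ⇒ or (RR)
  [10:9] rd=1 = bx
  [8:7] rs=3 = dx

or bx, dx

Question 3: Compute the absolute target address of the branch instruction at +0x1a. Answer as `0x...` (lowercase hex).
0xa602

[1a] e4 27 → 0x27e4
  op=0x27e4>>11=0x4 ⇒ bnz (J)
  imm@[10:0]=0x7e4 (s11→-28) ⇒ $-28
  target = base 0xa602 + off 0x1a + 2 + imm -28 = 0xa602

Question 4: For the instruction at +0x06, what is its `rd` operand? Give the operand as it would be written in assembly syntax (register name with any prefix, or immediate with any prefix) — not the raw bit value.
dx

@+06  little-endian(86 87) = 0x8786
  op=0x8786>>11=0x10 ⇒ shli (RI)
  rd@[10:9]=0x3 ⇒ dx
  imm@[8:0]=0x186 ⇒ $390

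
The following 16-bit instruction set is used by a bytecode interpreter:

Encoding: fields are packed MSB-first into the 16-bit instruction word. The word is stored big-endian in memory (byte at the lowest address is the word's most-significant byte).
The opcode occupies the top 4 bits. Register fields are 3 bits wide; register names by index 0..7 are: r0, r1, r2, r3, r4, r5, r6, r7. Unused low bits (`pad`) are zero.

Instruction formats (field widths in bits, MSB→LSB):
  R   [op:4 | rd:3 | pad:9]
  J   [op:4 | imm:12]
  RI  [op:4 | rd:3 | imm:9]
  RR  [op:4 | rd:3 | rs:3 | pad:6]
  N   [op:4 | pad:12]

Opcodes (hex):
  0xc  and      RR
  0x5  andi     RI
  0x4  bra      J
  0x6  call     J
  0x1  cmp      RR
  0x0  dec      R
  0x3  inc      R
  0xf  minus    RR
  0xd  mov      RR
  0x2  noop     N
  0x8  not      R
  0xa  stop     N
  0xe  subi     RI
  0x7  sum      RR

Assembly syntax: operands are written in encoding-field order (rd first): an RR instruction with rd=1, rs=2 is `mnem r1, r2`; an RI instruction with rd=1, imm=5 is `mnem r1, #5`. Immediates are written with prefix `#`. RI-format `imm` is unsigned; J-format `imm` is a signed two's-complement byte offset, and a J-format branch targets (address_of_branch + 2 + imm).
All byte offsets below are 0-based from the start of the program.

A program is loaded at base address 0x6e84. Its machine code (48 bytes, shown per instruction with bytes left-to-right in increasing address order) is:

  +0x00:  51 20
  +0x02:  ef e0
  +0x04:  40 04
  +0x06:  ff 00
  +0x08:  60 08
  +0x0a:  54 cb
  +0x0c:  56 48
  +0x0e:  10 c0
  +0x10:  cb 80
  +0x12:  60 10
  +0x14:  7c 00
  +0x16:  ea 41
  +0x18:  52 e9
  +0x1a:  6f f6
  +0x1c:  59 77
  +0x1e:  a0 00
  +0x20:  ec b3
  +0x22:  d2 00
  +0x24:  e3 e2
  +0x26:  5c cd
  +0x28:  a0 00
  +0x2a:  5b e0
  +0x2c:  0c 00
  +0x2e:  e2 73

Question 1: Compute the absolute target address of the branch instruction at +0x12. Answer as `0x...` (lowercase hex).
off 0x12: read 60 10 as big → 0x6010
  top 4b → 0x6 → call [J]
  imm@[11:0]=0x10 ⇒ #16
  target = base 0x6e84 + off 0x12 + 2 + imm 16 = 0x6ea8

0x6ea8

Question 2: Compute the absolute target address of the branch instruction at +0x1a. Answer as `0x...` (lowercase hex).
0x6e96

[1a] 6f f6 → 0x6ff6
  top 4b → 0x6 → call [J]
  imm@[11:0]=0xff6 (s12→-10) ⇒ #-10
  target = base 0x6e84 + off 0x1a + 2 + imm -10 = 0x6e96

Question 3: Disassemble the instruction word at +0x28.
stop

+0x28: a0 00 ⇒ word 0xa000 (big)
  top 4b → 0xa → stop [N]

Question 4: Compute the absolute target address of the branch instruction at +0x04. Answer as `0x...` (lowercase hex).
0x6e8e

+0x04: 40 04 ⇒ word 0x4004 (big)
  opcode bits[15:12]=0x4: bra/J
  imm@[11:0]=0x4 ⇒ #4
  target = base 0x6e84 + off 0x04 + 2 + imm 4 = 0x6e8e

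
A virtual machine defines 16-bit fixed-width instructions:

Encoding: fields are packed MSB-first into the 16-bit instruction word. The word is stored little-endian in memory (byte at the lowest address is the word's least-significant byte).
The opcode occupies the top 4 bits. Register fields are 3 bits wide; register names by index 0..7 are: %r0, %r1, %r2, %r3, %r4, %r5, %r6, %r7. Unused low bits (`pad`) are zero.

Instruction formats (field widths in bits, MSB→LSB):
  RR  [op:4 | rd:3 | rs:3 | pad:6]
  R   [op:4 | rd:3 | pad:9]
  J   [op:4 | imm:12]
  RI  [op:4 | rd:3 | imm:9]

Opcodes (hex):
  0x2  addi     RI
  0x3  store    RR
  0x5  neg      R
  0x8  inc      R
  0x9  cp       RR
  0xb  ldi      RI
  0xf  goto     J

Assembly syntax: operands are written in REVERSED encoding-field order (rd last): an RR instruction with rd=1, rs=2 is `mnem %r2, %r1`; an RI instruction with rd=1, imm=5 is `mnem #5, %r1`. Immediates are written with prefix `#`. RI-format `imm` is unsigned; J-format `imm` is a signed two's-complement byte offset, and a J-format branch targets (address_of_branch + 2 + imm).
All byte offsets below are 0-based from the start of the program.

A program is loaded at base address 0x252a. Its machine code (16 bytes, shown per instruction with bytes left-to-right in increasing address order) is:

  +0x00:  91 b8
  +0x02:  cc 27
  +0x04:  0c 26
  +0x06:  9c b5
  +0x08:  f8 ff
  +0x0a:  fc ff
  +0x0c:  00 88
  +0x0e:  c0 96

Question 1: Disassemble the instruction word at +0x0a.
[0a] fc ff → 0xfffc
  top 4b → 0xf → goto [J]
  [11:0] imm=4092 (s12→-4) = #-4

goto #-4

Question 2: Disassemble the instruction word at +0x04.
addi #12, %r3

@+04  little-endian(0c 26) = 0x260c
  opcode bits[15:12]=0x2: addi/RI
  [11:9] rd=3 = %r3
  [8:0] imm=12 = #12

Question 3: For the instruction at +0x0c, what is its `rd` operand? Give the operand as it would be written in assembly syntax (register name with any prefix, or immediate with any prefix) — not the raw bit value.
%r4

@+0c  little-endian(00 88) = 0x8800
  op=0x8800>>12=0x8 ⇒ inc (R)
  rd: (w>>9)&0x7=0x4 → %r4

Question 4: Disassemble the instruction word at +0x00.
off 0x00: read 91 b8 as little → 0xb891
  top 4b → 0xb → ldi [RI]
  [11:9] rd=4 = %r4
  [8:0] imm=145 = #145

ldi #145, %r4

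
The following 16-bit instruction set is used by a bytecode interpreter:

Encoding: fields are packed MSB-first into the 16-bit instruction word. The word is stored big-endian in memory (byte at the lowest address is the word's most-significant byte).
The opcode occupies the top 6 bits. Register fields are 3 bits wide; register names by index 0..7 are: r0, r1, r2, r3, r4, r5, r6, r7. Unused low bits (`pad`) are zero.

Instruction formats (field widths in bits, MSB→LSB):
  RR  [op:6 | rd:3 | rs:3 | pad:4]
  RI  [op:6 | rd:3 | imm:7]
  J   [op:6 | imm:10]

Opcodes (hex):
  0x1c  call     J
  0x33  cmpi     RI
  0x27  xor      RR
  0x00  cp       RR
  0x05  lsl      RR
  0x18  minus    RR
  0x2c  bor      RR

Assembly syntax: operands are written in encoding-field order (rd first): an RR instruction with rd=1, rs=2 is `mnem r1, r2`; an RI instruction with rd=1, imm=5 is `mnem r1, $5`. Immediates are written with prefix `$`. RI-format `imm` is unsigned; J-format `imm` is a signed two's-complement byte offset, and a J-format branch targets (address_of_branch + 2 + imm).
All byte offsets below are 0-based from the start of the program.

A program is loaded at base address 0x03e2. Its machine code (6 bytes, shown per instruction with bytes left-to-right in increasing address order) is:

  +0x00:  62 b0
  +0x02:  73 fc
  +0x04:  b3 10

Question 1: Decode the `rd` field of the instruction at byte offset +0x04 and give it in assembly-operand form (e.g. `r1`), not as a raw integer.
r6

[04] b3 10 → 0xb310
  opcode bits[15:10]=0x2c: bor/RR
  [9:7] rd=6 = r6
  [6:4] rs=1 = r1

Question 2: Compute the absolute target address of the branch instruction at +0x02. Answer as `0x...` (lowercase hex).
0x03e2

+0x02: 73 fc ⇒ word 0x73fc (big)
  op=0x73fc>>10=0x1c ⇒ call (J)
  [9:0] imm=1020 (s10→-4) = $-4
  target = base 0x03e2 + off 0x02 + 2 + imm -4 = 0x03e2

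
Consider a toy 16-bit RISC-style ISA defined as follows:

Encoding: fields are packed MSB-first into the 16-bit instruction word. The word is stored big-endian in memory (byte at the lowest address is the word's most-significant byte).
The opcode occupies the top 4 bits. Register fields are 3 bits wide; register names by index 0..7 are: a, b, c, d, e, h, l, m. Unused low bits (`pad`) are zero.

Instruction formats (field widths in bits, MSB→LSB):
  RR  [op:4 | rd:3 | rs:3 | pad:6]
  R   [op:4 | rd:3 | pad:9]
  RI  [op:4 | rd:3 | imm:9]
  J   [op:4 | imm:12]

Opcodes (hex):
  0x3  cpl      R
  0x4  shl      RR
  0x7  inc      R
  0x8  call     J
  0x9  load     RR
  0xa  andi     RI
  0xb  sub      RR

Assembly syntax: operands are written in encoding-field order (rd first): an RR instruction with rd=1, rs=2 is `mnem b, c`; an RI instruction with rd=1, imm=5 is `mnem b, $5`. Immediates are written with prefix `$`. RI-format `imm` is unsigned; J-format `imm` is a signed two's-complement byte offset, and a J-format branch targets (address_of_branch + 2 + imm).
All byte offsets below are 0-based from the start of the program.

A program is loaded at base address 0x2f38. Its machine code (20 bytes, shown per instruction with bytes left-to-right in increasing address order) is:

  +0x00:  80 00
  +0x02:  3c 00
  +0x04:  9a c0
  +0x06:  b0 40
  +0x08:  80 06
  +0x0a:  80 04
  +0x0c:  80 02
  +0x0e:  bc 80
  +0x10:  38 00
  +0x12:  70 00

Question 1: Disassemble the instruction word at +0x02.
off 0x02: read 3c 00 as big → 0x3c00
  op=0x3c00>>12=0x3 ⇒ cpl (R)
  rd: (w>>9)&0x7=0x6 → l

cpl l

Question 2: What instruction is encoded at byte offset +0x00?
+0x00: 80 00 ⇒ word 0x8000 (big)
  opcode bits[15:12]=0x8: call/J
  imm@[11:0]=0x0 ⇒ $0

call $0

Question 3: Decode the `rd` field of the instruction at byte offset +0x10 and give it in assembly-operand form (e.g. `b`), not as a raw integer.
[10] 38 00 → 0x3800
  top 4b → 0x3 → cpl [R]
  [11:9] rd=4 = e

e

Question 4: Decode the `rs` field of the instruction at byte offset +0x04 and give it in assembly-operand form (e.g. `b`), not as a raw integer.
d

[04] 9a c0 → 0x9ac0
  top 4b → 0x9 → load [RR]
  [11:9] rd=5 = h
  [8:6] rs=3 = d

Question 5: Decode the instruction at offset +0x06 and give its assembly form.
sub a, b

+0x06: b0 40 ⇒ word 0xb040 (big)
  opcode bits[15:12]=0xb: sub/RR
  [11:9] rd=0 = a
  [8:6] rs=1 = b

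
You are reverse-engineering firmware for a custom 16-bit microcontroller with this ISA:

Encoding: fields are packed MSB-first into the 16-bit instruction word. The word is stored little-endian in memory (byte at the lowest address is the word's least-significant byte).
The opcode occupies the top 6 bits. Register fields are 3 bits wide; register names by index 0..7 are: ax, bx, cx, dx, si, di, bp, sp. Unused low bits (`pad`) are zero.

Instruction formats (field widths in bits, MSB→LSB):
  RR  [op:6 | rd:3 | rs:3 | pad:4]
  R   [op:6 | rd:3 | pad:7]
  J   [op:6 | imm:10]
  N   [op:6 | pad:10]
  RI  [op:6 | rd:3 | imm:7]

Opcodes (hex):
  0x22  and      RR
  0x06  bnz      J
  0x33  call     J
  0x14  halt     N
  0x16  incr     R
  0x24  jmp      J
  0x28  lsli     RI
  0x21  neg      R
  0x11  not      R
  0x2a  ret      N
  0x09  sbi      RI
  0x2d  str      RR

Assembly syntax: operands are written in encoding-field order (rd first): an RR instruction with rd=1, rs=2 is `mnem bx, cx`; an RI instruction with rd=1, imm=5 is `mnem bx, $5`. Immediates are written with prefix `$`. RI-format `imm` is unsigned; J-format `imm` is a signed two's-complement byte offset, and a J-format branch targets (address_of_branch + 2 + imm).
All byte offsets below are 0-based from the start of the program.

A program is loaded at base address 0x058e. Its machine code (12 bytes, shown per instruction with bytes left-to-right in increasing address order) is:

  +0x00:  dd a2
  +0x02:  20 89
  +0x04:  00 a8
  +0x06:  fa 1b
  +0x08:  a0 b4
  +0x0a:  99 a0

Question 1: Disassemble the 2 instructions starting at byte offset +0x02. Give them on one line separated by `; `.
and cx, cx; ret

[02] 20 89 → 0x8920
  op=0x8920>>10=0x22 ⇒ and (RR)
  rd@[9:7]=0x2 ⇒ cx
  rs@[6:4]=0x2 ⇒ cx
[04] 00 a8 → 0xa800
  op=0xa800>>10=0x2a ⇒ ret (N)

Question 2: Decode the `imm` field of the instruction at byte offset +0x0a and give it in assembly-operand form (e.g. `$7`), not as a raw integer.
[0a] 99 a0 → 0xa099
  opcode bits[15:10]=0x28: lsli/RI
  rd@[9:7]=0x1 ⇒ bx
  imm@[6:0]=0x19 ⇒ $25

$25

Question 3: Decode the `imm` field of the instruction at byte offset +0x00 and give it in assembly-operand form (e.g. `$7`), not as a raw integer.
+0x00: dd a2 ⇒ word 0xa2dd (little)
  top 6b → 0x28 → lsli [RI]
  rd: (w>>7)&0x7=0x5 → di
  imm: (w>>0)&0x7f=0x5d → $93

$93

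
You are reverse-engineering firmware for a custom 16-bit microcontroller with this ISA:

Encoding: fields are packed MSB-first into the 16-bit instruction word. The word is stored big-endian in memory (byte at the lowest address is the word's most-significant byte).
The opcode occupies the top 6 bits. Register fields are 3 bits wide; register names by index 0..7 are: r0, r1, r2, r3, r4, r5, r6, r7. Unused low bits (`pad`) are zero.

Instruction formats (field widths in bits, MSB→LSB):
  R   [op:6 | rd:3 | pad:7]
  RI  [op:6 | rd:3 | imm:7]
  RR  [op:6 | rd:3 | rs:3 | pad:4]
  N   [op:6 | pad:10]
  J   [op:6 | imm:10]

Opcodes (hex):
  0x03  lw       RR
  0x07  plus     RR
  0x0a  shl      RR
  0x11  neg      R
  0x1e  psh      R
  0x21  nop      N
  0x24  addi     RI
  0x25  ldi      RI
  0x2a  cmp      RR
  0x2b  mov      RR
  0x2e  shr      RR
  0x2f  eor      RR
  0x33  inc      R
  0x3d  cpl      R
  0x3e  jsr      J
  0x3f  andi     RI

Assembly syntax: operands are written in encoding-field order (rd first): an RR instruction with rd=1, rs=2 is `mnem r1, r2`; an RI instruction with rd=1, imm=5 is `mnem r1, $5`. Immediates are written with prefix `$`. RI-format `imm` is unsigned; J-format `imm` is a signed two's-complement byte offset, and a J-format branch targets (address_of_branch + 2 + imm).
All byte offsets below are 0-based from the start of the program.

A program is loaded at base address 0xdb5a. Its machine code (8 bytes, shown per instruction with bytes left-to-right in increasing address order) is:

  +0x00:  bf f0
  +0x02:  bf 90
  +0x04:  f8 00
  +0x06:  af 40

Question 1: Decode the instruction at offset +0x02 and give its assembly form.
eor r7, r1

@+02  big-endian(bf 90) = 0xbf90
  top 6b → 0x2f → eor [RR]
  rd@[9:7]=0x7 ⇒ r7
  rs@[6:4]=0x1 ⇒ r1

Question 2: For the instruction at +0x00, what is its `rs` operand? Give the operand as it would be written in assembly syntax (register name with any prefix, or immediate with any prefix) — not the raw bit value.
r7

+0x00: bf f0 ⇒ word 0xbff0 (big)
  op=0xbff0>>10=0x2f ⇒ eor (RR)
  [9:7] rd=7 = r7
  [6:4] rs=7 = r7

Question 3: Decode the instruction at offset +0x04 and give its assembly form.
[04] f8 00 → 0xf800
  op=0xf800>>10=0x3e ⇒ jsr (J)
  imm: (w>>0)&0x3ff=0x0 → $0

jsr $0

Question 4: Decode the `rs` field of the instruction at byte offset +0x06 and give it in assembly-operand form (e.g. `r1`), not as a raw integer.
r4

@+06  big-endian(af 40) = 0xaf40
  op=0xaf40>>10=0x2b ⇒ mov (RR)
  rd: (w>>7)&0x7=0x6 → r6
  rs: (w>>4)&0x7=0x4 → r4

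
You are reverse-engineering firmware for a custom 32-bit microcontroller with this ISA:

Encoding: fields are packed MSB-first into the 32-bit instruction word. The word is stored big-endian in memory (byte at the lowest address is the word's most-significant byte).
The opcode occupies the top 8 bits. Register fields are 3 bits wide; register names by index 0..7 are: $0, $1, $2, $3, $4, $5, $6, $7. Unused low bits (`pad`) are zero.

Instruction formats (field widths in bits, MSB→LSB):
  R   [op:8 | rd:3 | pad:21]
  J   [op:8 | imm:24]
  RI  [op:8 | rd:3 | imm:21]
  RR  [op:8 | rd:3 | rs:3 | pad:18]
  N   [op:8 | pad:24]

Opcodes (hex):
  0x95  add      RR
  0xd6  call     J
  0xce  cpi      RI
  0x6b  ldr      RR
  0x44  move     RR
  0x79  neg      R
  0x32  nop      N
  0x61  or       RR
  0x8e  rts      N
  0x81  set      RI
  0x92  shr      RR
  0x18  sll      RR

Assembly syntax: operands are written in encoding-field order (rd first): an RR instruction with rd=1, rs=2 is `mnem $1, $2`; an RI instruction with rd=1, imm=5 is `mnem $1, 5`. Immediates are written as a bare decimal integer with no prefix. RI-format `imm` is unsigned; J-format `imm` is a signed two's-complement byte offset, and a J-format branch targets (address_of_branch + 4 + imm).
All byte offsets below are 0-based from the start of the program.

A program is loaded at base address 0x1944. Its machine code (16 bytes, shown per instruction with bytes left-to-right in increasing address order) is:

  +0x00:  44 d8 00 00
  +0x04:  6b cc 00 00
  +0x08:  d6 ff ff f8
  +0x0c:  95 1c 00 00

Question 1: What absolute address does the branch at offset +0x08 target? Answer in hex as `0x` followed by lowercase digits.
0x1948

+0x08: d6 ff ff f8 ⇒ word 0xd6fffff8 (big)
  op=0xd6fffff8>>24=0xd6 ⇒ call (J)
  imm@[23:0]=0xfffff8 (s24→-8) ⇒ -8
  target = base 0x1944 + off 0x08 + 4 + imm -8 = 0x1948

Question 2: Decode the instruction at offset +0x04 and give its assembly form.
+0x04: 6b cc 00 00 ⇒ word 0x6bcc0000 (big)
  top 8b → 0x6b → ldr [RR]
  rd@[23:21]=0x6 ⇒ $6
  rs@[20:18]=0x3 ⇒ $3

ldr $6, $3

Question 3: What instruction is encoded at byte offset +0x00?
+0x00: 44 d8 00 00 ⇒ word 0x44d80000 (big)
  top 8b → 0x44 → move [RR]
  [23:21] rd=6 = $6
  [20:18] rs=6 = $6

move $6, $6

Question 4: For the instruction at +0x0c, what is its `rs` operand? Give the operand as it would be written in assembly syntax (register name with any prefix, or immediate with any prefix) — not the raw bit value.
+0x0c: 95 1c 00 00 ⇒ word 0x951c0000 (big)
  op=0x951c0000>>24=0x95 ⇒ add (RR)
  rd@[23:21]=0x0 ⇒ $0
  rs@[20:18]=0x7 ⇒ $7

$7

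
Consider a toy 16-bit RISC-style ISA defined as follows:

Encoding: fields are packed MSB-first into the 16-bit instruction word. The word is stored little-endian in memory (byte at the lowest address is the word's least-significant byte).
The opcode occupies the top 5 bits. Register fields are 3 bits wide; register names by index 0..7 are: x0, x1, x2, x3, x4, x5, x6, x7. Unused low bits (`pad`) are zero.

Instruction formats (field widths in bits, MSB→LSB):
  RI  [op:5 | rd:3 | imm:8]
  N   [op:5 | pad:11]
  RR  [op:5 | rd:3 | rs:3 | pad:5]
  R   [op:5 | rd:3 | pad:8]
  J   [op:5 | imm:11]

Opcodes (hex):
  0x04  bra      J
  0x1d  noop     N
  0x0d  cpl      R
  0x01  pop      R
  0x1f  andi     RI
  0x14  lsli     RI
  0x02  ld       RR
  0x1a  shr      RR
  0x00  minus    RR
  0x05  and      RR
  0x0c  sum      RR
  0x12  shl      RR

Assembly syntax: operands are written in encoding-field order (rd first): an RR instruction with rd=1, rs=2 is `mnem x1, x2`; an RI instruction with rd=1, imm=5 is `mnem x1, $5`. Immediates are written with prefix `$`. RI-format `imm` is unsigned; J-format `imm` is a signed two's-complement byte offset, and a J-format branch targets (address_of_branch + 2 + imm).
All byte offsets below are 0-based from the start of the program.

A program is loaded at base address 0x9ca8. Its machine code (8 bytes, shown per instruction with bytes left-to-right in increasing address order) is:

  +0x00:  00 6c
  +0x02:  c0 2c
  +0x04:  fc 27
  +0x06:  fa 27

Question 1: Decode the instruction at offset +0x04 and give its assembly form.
[04] fc 27 → 0x27fc
  op=0x27fc>>11=0x4 ⇒ bra (J)
  imm@[10:0]=0x7fc (s11→-4) ⇒ $-4

bra $-4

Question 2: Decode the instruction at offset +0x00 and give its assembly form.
@+00  little-endian(00 6c) = 0x6c00
  op=0x6c00>>11=0xd ⇒ cpl (R)
  rd: (w>>8)&0x7=0x4 → x4

cpl x4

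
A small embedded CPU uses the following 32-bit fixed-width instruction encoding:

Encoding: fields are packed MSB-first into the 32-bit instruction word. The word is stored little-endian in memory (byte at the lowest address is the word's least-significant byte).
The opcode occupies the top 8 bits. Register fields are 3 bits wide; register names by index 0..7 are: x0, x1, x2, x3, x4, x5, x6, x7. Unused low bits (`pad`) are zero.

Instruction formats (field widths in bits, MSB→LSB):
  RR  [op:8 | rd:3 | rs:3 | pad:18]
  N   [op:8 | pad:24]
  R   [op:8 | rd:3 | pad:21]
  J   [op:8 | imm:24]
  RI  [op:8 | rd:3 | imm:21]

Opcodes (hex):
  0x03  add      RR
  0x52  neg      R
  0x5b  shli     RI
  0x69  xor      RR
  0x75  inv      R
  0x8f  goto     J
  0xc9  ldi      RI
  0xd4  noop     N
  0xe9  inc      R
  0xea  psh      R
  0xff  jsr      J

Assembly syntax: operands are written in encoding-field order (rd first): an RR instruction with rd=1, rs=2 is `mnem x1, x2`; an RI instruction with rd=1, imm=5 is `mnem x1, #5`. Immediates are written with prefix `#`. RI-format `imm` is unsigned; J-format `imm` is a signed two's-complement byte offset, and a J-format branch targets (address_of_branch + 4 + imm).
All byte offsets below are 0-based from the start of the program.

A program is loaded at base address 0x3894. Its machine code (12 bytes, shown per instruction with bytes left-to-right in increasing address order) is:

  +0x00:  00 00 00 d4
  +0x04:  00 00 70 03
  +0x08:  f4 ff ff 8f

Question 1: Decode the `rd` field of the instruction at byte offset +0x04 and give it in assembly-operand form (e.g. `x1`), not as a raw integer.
x3

+0x04: 00 00 70 03 ⇒ word 0x03700000 (little)
  op=0x03700000>>24=0x3 ⇒ add (RR)
  [23:21] rd=3 = x3
  [20:18] rs=4 = x4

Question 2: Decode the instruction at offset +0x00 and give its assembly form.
@+00  little-endian(00 00 00 d4) = 0xd4000000
  op=0xd4000000>>24=0xd4 ⇒ noop (N)

noop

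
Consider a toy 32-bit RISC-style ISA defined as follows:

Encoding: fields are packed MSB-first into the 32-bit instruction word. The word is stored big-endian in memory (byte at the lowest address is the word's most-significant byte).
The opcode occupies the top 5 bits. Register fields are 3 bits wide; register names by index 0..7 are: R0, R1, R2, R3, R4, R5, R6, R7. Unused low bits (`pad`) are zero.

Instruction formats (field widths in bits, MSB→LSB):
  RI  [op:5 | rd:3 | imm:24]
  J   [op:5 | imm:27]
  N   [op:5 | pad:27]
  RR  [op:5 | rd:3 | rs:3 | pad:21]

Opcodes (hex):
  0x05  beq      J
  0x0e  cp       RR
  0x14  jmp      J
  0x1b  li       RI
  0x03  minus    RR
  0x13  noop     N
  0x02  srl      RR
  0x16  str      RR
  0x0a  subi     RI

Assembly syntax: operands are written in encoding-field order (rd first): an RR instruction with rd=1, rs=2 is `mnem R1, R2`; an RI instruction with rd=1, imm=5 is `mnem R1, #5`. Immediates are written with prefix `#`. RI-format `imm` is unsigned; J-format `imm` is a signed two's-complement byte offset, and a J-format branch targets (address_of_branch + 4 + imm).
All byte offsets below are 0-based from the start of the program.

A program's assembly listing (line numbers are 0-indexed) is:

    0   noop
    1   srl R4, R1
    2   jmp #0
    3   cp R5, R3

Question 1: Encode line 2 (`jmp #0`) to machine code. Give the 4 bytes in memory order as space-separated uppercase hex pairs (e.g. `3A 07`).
A0 00 00 00

L2: jmp op=0x14:5|imm=0:27 ⇒ 0xa0000000 ⇒ big a0 00 00 00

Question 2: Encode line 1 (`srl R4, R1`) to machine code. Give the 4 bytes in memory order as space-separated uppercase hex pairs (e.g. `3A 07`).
14 20 00 00

line 1 (srl): pack op=0x2:5|rd=4:3|rs=1:3|pad=0:21 = 0x14200000; big→ 14 20 00 00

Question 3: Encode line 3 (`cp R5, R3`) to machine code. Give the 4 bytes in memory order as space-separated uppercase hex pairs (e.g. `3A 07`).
3. cp fields op=0xe:5|rd=5:3|rs=3:3|pad=0:21 → word 75600000h → 75 60 00 00

75 60 00 00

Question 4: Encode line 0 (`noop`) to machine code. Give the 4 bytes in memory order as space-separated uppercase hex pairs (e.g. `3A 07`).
98 00 00 00

0. noop fields op=0x13:5|pad=0:27 → word 98000000h → 98 00 00 00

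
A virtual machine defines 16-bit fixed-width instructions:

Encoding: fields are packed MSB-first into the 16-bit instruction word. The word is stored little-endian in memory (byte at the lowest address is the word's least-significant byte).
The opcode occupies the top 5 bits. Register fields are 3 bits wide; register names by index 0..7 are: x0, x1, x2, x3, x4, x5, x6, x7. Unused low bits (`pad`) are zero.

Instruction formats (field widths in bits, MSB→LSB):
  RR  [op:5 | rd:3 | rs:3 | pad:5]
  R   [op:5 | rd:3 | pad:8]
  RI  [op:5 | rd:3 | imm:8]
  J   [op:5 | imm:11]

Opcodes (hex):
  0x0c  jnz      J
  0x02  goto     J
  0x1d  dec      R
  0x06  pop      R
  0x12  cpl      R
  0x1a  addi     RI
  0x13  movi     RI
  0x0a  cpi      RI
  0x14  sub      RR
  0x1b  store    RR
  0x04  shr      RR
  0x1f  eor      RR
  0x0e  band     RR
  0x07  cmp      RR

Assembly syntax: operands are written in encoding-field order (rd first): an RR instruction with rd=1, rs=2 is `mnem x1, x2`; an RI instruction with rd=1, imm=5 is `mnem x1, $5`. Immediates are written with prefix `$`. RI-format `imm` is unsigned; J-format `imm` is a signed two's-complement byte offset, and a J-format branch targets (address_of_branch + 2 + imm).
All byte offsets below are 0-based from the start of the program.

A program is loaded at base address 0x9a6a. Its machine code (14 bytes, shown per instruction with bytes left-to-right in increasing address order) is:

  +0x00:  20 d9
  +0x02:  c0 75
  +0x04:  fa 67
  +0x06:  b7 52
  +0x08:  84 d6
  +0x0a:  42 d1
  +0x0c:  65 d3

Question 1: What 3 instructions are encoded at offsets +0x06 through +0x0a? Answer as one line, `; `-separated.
cpi x2, $183; addi x6, $132; addi x1, $66

@+06  little-endian(b7 52) = 0x52b7
  top 5b → 0xa → cpi [RI]
  [10:8] rd=2 = x2
  [7:0] imm=183 = $183
@+08  little-endian(84 d6) = 0xd684
  top 5b → 0x1a → addi [RI]
  [10:8] rd=6 = x6
  [7:0] imm=132 = $132
@+0a  little-endian(42 d1) = 0xd142
  top 5b → 0x1a → addi [RI]
  [10:8] rd=1 = x1
  [7:0] imm=66 = $66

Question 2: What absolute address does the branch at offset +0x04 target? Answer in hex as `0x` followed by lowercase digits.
off 0x04: read fa 67 as little → 0x67fa
  opcode bits[15:11]=0xc: jnz/J
  [10:0] imm=2042 (s11→-6) = $-6
  target = base 0x9a6a + off 0x04 + 2 + imm -6 = 0x9a6a

0x9a6a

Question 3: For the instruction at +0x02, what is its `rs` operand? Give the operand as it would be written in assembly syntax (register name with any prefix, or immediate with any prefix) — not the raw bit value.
x6

@+02  little-endian(c0 75) = 0x75c0
  op=0x75c0>>11=0xe ⇒ band (RR)
  rd: (w>>8)&0x7=0x5 → x5
  rs: (w>>5)&0x7=0x6 → x6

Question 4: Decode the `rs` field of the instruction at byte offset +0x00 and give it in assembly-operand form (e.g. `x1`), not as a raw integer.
off 0x00: read 20 d9 as little → 0xd920
  opcode bits[15:11]=0x1b: store/RR
  rd@[10:8]=0x1 ⇒ x1
  rs@[7:5]=0x1 ⇒ x1

x1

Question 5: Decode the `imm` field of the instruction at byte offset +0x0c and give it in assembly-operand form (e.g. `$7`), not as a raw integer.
$101

[0c] 65 d3 → 0xd365
  opcode bits[15:11]=0x1a: addi/RI
  rd: (w>>8)&0x7=0x3 → x3
  imm: (w>>0)&0xff=0x65 → $101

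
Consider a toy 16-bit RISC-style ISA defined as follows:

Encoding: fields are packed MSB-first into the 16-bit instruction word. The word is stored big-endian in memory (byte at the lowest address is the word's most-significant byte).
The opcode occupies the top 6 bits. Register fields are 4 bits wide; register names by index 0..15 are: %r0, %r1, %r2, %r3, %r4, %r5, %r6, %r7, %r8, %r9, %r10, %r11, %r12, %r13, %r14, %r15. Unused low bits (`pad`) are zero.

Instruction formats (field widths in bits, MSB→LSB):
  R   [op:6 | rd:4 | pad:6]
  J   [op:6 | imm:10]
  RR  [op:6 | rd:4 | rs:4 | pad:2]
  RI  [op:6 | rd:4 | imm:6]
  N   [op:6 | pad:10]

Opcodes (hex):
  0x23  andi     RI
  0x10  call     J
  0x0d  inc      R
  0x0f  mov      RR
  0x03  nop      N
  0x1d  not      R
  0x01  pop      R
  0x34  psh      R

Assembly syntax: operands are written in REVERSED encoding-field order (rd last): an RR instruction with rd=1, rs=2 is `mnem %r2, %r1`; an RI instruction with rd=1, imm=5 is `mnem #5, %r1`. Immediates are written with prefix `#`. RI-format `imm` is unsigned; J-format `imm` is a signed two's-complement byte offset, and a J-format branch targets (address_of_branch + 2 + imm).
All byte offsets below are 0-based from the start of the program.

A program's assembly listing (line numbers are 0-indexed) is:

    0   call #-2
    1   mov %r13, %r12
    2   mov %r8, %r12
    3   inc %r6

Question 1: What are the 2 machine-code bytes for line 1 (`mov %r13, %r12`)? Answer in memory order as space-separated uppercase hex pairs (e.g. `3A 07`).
3F 34

L1: mov op=0xf:6|rd=12:4|rs=13:4|pad=0:2 ⇒ 0x3f34 ⇒ big 3f 34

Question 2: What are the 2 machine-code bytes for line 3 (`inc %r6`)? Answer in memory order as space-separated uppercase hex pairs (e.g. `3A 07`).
35 80

L3: inc op=0xd:6|rd=6:4|pad=0:6 ⇒ 0x3580 ⇒ big 35 80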